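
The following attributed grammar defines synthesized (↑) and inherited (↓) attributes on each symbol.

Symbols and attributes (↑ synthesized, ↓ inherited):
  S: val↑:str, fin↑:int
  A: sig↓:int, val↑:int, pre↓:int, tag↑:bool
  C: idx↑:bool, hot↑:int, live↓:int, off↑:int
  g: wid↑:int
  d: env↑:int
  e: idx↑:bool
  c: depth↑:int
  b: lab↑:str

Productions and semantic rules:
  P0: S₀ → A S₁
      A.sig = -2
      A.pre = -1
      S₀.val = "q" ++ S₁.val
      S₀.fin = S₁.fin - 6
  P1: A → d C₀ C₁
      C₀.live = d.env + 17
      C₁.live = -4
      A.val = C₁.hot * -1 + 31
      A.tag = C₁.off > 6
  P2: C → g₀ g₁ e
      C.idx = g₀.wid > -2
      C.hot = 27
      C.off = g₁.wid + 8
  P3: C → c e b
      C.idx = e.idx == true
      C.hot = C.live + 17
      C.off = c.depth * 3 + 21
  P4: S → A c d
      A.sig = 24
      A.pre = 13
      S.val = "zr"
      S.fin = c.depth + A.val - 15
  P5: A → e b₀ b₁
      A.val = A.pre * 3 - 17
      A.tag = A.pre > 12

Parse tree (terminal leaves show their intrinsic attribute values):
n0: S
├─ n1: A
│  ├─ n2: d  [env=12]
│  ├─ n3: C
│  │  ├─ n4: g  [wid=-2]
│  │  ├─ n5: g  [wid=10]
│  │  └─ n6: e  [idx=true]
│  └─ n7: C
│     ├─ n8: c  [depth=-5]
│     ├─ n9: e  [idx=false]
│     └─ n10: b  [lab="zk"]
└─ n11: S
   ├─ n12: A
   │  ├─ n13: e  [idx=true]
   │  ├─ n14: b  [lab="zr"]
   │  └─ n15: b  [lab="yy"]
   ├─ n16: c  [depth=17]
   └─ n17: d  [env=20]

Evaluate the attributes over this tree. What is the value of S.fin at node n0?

1. n1.sig = -2  [-2]
2. n1.pre = -1  [-1]
3. n2.env = 12  [terminal]
4. n3.live = 29  [d.env + 17]
5. n4.wid = -2  [terminal]
6. n5.wid = 10  [terminal]
7. n6.idx = true  [terminal]
8. n3.idx = false  [g₀.wid > -2]
9. n3.hot = 27  [27]
10. n3.off = 18  [g₁.wid + 8]
11. n7.live = -4  [-4]
12. n8.depth = -5  [terminal]
13. n9.idx = false  [terminal]
14. n10.lab = "zk"  [terminal]
15. n7.idx = false  [e.idx == true]
16. n7.hot = 13  [C.live + 17]
17. n7.off = 6  [c.depth * 3 + 21]
18. n1.val = 18  [C₁.hot * -1 + 31]
19. n1.tag = false  [C₁.off > 6]
20. n12.sig = 24  [24]
21. n12.pre = 13  [13]
22. n13.idx = true  [terminal]
23. n14.lab = "zr"  [terminal]
24. n15.lab = "yy"  [terminal]
25. n12.val = 22  [A.pre * 3 - 17]
26. n12.tag = true  [A.pre > 12]
27. n16.depth = 17  [terminal]
28. n17.env = 20  [terminal]
29. n11.val = "zr"  ["zr"]
30. n11.fin = 24  [c.depth + A.val - 15]
31. n0.val = "qzr"  ["q" ++ S₁.val]
32. n0.fin = 18  [S₁.fin - 6]

18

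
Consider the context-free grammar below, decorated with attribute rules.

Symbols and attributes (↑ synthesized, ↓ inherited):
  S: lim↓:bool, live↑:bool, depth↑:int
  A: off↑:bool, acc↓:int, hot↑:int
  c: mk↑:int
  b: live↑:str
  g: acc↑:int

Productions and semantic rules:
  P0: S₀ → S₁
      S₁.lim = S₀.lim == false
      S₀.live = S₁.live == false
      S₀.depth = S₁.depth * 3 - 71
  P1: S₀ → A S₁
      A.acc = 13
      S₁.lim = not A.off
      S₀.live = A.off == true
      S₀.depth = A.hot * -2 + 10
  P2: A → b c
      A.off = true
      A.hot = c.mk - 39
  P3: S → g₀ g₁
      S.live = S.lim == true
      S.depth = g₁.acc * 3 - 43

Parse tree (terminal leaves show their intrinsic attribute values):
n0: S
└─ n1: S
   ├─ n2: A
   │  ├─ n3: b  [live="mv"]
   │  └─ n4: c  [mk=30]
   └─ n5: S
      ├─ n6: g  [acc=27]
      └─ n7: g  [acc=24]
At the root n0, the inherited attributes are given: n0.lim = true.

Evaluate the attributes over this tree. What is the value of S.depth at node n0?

13

1. n0.lim = true  [given at root]
2. n1.lim = false  [S₀.lim == false]
3. n2.acc = 13  [13]
4. n3.live = "mv"  [terminal]
5. n4.mk = 30  [terminal]
6. n2.off = true  [true]
7. n2.hot = -9  [c.mk - 39]
8. n5.lim = false  [not A.off]
9. n6.acc = 27  [terminal]
10. n7.acc = 24  [terminal]
11. n5.live = false  [S.lim == true]
12. n5.depth = 29  [g₁.acc * 3 - 43]
13. n1.live = true  [A.off == true]
14. n1.depth = 28  [A.hot * -2 + 10]
15. n0.live = false  [S₁.live == false]
16. n0.depth = 13  [S₁.depth * 3 - 71]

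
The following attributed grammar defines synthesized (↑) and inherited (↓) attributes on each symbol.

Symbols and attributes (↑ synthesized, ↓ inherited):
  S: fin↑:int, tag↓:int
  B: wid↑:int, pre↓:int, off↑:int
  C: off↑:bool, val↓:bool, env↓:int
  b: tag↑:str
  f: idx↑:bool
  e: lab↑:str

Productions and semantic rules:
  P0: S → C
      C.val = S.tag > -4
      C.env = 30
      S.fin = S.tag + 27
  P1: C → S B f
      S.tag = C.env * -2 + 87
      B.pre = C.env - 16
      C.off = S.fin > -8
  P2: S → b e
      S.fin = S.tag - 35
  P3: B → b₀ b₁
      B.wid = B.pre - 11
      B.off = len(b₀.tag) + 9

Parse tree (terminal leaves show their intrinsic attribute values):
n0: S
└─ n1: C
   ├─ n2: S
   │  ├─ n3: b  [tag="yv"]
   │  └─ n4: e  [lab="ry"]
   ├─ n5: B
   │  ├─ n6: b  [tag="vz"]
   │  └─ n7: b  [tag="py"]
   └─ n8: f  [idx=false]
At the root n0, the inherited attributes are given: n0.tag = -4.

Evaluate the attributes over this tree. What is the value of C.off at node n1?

1. n0.tag = -4  [given at root]
2. n1.val = false  [S.tag > -4]
3. n1.env = 30  [30]
4. n2.tag = 27  [C.env * -2 + 87]
5. n3.tag = "yv"  [terminal]
6. n4.lab = "ry"  [terminal]
7. n2.fin = -8  [S.tag - 35]
8. n5.pre = 14  [C.env - 16]
9. n6.tag = "vz"  [terminal]
10. n7.tag = "py"  [terminal]
11. n5.wid = 3  [B.pre - 11]
12. n5.off = 11  [len(b₀.tag) + 9]
13. n8.idx = false  [terminal]
14. n1.off = false  [S.fin > -8]
15. n0.fin = 23  [S.tag + 27]

false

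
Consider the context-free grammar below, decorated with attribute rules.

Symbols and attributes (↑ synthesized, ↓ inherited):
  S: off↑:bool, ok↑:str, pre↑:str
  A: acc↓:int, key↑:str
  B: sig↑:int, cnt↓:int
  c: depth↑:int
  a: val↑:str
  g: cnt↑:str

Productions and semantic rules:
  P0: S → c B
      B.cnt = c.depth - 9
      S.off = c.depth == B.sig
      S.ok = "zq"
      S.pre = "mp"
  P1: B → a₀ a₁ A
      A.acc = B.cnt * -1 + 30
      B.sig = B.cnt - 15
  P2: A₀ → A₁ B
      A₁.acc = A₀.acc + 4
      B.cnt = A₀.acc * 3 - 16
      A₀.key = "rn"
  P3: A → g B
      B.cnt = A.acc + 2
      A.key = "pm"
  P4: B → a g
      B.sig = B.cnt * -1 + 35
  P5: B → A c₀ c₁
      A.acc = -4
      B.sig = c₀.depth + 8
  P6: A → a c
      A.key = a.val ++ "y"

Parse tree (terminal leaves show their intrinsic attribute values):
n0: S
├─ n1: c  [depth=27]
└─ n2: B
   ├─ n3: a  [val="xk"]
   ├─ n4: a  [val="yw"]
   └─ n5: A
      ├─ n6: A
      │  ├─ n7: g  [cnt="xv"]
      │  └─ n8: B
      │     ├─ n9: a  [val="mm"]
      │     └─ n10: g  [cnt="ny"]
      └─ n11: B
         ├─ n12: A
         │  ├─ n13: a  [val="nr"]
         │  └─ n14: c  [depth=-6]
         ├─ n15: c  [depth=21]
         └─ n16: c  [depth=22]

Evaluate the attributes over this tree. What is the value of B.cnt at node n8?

18

1. n1.depth = 27  [terminal]
2. n2.cnt = 18  [c.depth - 9]
3. n3.val = "xk"  [terminal]
4. n4.val = "yw"  [terminal]
5. n5.acc = 12  [B.cnt * -1 + 30]
6. n6.acc = 16  [A₀.acc + 4]
7. n7.cnt = "xv"  [terminal]
8. n8.cnt = 18  [A.acc + 2]
9. n9.val = "mm"  [terminal]
10. n10.cnt = "ny"  [terminal]
11. n8.sig = 17  [B.cnt * -1 + 35]
12. n6.key = "pm"  ["pm"]
13. n11.cnt = 20  [A₀.acc * 3 - 16]
14. n12.acc = -4  [-4]
15. n13.val = "nr"  [terminal]
16. n14.depth = -6  [terminal]
17. n12.key = "nry"  [a.val ++ "y"]
18. n15.depth = 21  [terminal]
19. n16.depth = 22  [terminal]
20. n11.sig = 29  [c₀.depth + 8]
21. n5.key = "rn"  ["rn"]
22. n2.sig = 3  [B.cnt - 15]
23. n0.off = false  [c.depth == B.sig]
24. n0.ok = "zq"  ["zq"]
25. n0.pre = "mp"  ["mp"]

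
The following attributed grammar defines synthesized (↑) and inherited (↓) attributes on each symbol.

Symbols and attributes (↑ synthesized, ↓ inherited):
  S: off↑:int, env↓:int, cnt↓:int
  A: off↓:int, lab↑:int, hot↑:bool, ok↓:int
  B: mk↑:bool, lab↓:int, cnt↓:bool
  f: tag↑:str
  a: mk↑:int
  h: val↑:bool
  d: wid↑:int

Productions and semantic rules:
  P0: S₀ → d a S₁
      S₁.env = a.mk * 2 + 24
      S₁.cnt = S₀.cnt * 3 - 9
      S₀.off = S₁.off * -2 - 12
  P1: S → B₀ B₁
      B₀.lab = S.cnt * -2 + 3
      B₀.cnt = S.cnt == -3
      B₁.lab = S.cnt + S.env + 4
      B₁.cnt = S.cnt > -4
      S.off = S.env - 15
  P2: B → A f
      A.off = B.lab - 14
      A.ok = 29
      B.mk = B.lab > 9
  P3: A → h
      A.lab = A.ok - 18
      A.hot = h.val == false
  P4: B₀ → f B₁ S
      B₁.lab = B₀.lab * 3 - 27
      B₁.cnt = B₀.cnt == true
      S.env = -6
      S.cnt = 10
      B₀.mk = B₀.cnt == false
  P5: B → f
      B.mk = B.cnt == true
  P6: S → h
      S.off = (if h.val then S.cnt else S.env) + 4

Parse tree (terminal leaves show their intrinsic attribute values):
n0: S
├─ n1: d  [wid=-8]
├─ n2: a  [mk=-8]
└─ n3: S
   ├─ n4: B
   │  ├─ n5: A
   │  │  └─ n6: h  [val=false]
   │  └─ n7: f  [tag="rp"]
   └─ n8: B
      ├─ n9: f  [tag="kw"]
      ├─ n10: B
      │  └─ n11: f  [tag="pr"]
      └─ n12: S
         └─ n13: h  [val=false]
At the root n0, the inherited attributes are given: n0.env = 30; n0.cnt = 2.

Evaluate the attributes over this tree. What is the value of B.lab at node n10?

1. n0.env = 30  [given at root]
2. n0.cnt = 2  [given at root]
3. n1.wid = -8  [terminal]
4. n2.mk = -8  [terminal]
5. n3.env = 8  [a.mk * 2 + 24]
6. n3.cnt = -3  [S₀.cnt * 3 - 9]
7. n4.lab = 9  [S.cnt * -2 + 3]
8. n4.cnt = true  [S.cnt == -3]
9. n5.off = -5  [B.lab - 14]
10. n5.ok = 29  [29]
11. n6.val = false  [terminal]
12. n5.lab = 11  [A.ok - 18]
13. n5.hot = true  [h.val == false]
14. n7.tag = "rp"  [terminal]
15. n4.mk = false  [B.lab > 9]
16. n8.lab = 9  [S.cnt + S.env + 4]
17. n8.cnt = true  [S.cnt > -4]
18. n9.tag = "kw"  [terminal]
19. n10.lab = 0  [B₀.lab * 3 - 27]
20. n10.cnt = true  [B₀.cnt == true]
21. n11.tag = "pr"  [terminal]
22. n10.mk = true  [B.cnt == true]
23. n12.env = -6  [-6]
24. n12.cnt = 10  [10]
25. n13.val = false  [terminal]
26. n12.off = -2  [(if h.val then S.cnt else S.env) + 4]
27. n8.mk = false  [B₀.cnt == false]
28. n3.off = -7  [S.env - 15]
29. n0.off = 2  [S₁.off * -2 - 12]

0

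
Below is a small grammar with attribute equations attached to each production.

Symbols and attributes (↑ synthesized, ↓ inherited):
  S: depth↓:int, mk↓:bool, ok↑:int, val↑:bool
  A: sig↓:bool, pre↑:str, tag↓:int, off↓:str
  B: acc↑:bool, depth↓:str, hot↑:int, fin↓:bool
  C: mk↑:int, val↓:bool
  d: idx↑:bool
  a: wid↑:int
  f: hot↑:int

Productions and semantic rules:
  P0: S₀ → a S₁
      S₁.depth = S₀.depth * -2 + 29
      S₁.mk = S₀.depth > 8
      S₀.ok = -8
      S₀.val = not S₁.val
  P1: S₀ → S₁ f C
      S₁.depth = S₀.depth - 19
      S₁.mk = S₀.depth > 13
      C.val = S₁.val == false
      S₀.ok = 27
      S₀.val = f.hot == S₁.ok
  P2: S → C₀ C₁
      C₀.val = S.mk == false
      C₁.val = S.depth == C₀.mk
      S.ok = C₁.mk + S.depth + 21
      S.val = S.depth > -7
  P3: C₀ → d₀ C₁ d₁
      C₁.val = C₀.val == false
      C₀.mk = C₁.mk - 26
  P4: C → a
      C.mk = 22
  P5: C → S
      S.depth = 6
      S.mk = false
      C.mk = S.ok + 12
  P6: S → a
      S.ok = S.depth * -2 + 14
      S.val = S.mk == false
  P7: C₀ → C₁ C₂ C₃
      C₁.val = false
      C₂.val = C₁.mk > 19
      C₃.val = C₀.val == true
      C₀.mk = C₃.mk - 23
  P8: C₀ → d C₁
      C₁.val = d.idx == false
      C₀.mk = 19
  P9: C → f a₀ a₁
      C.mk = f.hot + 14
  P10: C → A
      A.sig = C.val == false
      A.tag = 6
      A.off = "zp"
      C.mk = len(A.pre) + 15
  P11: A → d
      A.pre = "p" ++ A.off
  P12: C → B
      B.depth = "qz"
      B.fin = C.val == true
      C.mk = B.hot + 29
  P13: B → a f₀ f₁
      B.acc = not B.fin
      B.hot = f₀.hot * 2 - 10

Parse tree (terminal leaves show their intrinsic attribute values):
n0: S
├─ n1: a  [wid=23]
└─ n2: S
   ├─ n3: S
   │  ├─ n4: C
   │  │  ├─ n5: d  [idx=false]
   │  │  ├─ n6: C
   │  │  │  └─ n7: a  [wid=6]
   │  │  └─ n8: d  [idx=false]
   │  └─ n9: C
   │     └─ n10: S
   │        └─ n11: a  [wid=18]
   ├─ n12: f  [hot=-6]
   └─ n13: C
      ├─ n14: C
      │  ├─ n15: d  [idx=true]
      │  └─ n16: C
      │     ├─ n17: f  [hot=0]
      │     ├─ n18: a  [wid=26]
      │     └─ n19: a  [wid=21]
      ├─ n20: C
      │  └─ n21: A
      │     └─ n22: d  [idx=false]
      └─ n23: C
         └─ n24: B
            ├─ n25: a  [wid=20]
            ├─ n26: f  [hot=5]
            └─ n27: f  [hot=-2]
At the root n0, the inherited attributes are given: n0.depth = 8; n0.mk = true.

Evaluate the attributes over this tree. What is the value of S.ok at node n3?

1. n0.depth = 8  [given at root]
2. n0.mk = true  [given at root]
3. n1.wid = 23  [terminal]
4. n2.depth = 13  [S₀.depth * -2 + 29]
5. n2.mk = false  [S₀.depth > 8]
6. n3.depth = -6  [S₀.depth - 19]
7. n3.mk = false  [S₀.depth > 13]
8. n4.val = true  [S.mk == false]
9. n5.idx = false  [terminal]
10. n6.val = false  [C₀.val == false]
11. n7.wid = 6  [terminal]
12. n6.mk = 22  [22]
13. n8.idx = false  [terminal]
14. n4.mk = -4  [C₁.mk - 26]
15. n9.val = false  [S.depth == C₀.mk]
16. n10.depth = 6  [6]
17. n10.mk = false  [false]
18. n11.wid = 18  [terminal]
19. n10.ok = 2  [S.depth * -2 + 14]
20. n10.val = true  [S.mk == false]
21. n9.mk = 14  [S.ok + 12]
22. n3.ok = 29  [C₁.mk + S.depth + 21]
23. n3.val = true  [S.depth > -7]
24. n12.hot = -6  [terminal]
25. n13.val = false  [S₁.val == false]
26. n14.val = false  [false]
27. n15.idx = true  [terminal]
28. n16.val = false  [d.idx == false]
29. n17.hot = 0  [terminal]
30. n18.wid = 26  [terminal]
31. n19.wid = 21  [terminal]
32. n16.mk = 14  [f.hot + 14]
33. n14.mk = 19  [19]
34. n20.val = false  [C₁.mk > 19]
35. n21.sig = true  [C.val == false]
36. n21.tag = 6  [6]
37. n21.off = "zp"  ["zp"]
38. n22.idx = false  [terminal]
39. n21.pre = "pzp"  ["p" ++ A.off]
40. n20.mk = 18  [len(A.pre) + 15]
41. n23.val = false  [C₀.val == true]
42. n24.depth = "qz"  ["qz"]
43. n24.fin = false  [C.val == true]
44. n25.wid = 20  [terminal]
45. n26.hot = 5  [terminal]
46. n27.hot = -2  [terminal]
47. n24.acc = true  [not B.fin]
48. n24.hot = 0  [f₀.hot * 2 - 10]
49. n23.mk = 29  [B.hot + 29]
50. n13.mk = 6  [C₃.mk - 23]
51. n2.ok = 27  [27]
52. n2.val = false  [f.hot == S₁.ok]
53. n0.ok = -8  [-8]
54. n0.val = true  [not S₁.val]

29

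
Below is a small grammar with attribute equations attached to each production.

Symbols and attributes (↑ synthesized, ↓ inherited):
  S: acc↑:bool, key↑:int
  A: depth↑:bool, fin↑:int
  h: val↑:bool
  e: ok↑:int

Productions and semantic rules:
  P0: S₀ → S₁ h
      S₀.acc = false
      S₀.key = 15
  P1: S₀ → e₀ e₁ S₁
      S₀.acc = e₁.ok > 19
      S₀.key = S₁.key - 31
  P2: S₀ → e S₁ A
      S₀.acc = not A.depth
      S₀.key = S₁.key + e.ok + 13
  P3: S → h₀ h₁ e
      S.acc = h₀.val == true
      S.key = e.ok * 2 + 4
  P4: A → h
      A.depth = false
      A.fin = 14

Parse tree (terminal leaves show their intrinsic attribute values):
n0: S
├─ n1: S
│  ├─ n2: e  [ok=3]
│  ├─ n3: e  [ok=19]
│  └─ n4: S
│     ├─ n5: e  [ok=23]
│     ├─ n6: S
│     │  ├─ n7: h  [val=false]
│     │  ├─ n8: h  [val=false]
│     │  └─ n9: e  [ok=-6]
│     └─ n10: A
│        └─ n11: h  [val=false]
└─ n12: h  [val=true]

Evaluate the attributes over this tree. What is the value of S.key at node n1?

1. n2.ok = 3  [terminal]
2. n3.ok = 19  [terminal]
3. n5.ok = 23  [terminal]
4. n7.val = false  [terminal]
5. n8.val = false  [terminal]
6. n9.ok = -6  [terminal]
7. n6.acc = false  [h₀.val == true]
8. n6.key = -8  [e.ok * 2 + 4]
9. n11.val = false  [terminal]
10. n10.depth = false  [false]
11. n10.fin = 14  [14]
12. n4.acc = true  [not A.depth]
13. n4.key = 28  [S₁.key + e.ok + 13]
14. n1.acc = false  [e₁.ok > 19]
15. n1.key = -3  [S₁.key - 31]
16. n12.val = true  [terminal]
17. n0.acc = false  [false]
18. n0.key = 15  [15]

-3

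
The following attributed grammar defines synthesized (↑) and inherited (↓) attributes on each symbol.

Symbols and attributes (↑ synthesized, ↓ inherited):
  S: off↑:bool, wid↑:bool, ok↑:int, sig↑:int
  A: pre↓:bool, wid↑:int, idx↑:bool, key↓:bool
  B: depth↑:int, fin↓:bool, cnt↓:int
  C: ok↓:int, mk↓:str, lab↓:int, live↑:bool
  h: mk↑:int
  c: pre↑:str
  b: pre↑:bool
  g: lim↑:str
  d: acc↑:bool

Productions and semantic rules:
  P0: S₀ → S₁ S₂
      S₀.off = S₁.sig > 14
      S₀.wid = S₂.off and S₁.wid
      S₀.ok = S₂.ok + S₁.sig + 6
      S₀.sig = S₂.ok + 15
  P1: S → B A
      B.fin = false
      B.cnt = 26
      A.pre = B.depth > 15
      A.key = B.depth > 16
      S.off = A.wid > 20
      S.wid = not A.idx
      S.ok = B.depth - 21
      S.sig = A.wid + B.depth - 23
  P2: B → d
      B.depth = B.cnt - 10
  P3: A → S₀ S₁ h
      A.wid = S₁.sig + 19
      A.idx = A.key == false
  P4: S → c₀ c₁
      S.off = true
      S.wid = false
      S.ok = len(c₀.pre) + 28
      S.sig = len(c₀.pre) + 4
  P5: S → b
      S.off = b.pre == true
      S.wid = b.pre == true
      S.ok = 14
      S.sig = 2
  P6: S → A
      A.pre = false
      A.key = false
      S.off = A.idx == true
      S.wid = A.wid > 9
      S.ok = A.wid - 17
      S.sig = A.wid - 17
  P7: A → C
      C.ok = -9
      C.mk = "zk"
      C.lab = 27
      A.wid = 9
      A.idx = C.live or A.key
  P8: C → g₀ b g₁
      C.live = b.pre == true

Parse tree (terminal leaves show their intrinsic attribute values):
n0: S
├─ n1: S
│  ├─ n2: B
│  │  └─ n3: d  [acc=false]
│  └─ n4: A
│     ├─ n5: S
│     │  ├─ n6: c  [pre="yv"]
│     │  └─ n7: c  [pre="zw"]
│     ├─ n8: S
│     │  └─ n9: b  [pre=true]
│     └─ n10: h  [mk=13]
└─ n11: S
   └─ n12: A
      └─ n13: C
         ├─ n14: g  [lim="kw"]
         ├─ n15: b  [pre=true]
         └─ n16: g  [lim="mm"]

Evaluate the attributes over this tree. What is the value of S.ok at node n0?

1. n2.fin = false  [false]
2. n2.cnt = 26  [26]
3. n3.acc = false  [terminal]
4. n2.depth = 16  [B.cnt - 10]
5. n4.pre = true  [B.depth > 15]
6. n4.key = false  [B.depth > 16]
7. n6.pre = "yv"  [terminal]
8. n7.pre = "zw"  [terminal]
9. n5.off = true  [true]
10. n5.wid = false  [false]
11. n5.ok = 30  [len(c₀.pre) + 28]
12. n5.sig = 6  [len(c₀.pre) + 4]
13. n9.pre = true  [terminal]
14. n8.off = true  [b.pre == true]
15. n8.wid = true  [b.pre == true]
16. n8.ok = 14  [14]
17. n8.sig = 2  [2]
18. n10.mk = 13  [terminal]
19. n4.wid = 21  [S₁.sig + 19]
20. n4.idx = true  [A.key == false]
21. n1.off = true  [A.wid > 20]
22. n1.wid = false  [not A.idx]
23. n1.ok = -5  [B.depth - 21]
24. n1.sig = 14  [A.wid + B.depth - 23]
25. n12.pre = false  [false]
26. n12.key = false  [false]
27. n13.ok = -9  [-9]
28. n13.mk = "zk"  ["zk"]
29. n13.lab = 27  [27]
30. n14.lim = "kw"  [terminal]
31. n15.pre = true  [terminal]
32. n16.lim = "mm"  [terminal]
33. n13.live = true  [b.pre == true]
34. n12.wid = 9  [9]
35. n12.idx = true  [C.live or A.key]
36. n11.off = true  [A.idx == true]
37. n11.wid = false  [A.wid > 9]
38. n11.ok = -8  [A.wid - 17]
39. n11.sig = -8  [A.wid - 17]
40. n0.off = false  [S₁.sig > 14]
41. n0.wid = false  [S₂.off and S₁.wid]
42. n0.ok = 12  [S₂.ok + S₁.sig + 6]
43. n0.sig = 7  [S₂.ok + 15]

12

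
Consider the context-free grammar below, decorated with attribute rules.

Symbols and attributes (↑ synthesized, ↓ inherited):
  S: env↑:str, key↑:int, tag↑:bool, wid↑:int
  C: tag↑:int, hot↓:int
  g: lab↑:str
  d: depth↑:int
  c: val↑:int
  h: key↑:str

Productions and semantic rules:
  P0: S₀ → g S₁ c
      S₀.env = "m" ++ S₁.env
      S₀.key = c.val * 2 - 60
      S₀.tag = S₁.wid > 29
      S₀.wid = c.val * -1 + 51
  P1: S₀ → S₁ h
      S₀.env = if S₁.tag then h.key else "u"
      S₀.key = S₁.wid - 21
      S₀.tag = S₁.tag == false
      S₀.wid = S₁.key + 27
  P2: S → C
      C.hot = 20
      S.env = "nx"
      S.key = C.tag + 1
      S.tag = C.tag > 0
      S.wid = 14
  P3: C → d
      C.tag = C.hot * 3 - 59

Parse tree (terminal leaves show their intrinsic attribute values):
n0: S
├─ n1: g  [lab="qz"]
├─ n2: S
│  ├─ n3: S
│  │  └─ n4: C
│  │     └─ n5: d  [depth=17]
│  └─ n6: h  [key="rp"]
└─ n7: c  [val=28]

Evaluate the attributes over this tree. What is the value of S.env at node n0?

"mrp"

1. n1.lab = "qz"  [terminal]
2. n4.hot = 20  [20]
3. n5.depth = 17  [terminal]
4. n4.tag = 1  [C.hot * 3 - 59]
5. n3.env = "nx"  ["nx"]
6. n3.key = 2  [C.tag + 1]
7. n3.tag = true  [C.tag > 0]
8. n3.wid = 14  [14]
9. n6.key = "rp"  [terminal]
10. n2.env = "rp"  [if S₁.tag then h.key else "u"]
11. n2.key = -7  [S₁.wid - 21]
12. n2.tag = false  [S₁.tag == false]
13. n2.wid = 29  [S₁.key + 27]
14. n7.val = 28  [terminal]
15. n0.env = "mrp"  ["m" ++ S₁.env]
16. n0.key = -4  [c.val * 2 - 60]
17. n0.tag = false  [S₁.wid > 29]
18. n0.wid = 23  [c.val * -1 + 51]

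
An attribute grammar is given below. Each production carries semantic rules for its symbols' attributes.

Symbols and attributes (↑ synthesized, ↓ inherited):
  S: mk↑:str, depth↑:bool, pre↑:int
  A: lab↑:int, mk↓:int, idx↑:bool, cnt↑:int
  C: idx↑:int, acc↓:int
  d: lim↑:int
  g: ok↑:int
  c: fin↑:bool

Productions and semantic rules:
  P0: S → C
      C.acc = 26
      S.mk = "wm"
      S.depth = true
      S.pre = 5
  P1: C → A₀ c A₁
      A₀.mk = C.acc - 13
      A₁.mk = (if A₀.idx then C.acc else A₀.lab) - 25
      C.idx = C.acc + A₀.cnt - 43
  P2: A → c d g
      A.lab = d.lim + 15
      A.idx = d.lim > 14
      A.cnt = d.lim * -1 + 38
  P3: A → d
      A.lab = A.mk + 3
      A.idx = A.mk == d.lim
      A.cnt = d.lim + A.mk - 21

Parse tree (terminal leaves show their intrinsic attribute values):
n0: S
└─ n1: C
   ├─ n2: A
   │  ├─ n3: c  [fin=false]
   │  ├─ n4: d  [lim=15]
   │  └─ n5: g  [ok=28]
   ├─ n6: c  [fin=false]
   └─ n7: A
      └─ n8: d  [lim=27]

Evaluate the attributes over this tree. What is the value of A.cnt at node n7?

1. n1.acc = 26  [26]
2. n2.mk = 13  [C.acc - 13]
3. n3.fin = false  [terminal]
4. n4.lim = 15  [terminal]
5. n5.ok = 28  [terminal]
6. n2.lab = 30  [d.lim + 15]
7. n2.idx = true  [d.lim > 14]
8. n2.cnt = 23  [d.lim * -1 + 38]
9. n6.fin = false  [terminal]
10. n7.mk = 1  [(if A₀.idx then C.acc else A₀.lab) - 25]
11. n8.lim = 27  [terminal]
12. n7.lab = 4  [A.mk + 3]
13. n7.idx = false  [A.mk == d.lim]
14. n7.cnt = 7  [d.lim + A.mk - 21]
15. n1.idx = 6  [C.acc + A₀.cnt - 43]
16. n0.mk = "wm"  ["wm"]
17. n0.depth = true  [true]
18. n0.pre = 5  [5]

7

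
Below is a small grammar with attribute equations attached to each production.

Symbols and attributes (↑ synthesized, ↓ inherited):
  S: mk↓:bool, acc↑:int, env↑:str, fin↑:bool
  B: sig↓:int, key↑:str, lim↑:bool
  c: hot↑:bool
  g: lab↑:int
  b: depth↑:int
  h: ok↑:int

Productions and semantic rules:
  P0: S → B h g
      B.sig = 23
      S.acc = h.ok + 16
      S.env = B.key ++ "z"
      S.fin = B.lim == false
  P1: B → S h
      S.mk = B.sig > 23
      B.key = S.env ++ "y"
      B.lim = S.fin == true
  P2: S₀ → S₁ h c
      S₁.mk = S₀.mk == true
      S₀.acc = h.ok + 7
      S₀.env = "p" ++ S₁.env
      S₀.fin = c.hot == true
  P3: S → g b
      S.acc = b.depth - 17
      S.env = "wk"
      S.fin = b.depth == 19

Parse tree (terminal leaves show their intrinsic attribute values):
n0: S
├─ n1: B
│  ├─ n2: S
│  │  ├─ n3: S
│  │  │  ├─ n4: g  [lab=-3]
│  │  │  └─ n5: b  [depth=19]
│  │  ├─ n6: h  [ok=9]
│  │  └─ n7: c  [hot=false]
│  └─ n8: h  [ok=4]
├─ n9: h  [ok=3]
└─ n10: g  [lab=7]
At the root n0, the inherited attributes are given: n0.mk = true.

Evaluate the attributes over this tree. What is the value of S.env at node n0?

"pwkyz"

1. n0.mk = true  [given at root]
2. n1.sig = 23  [23]
3. n2.mk = false  [B.sig > 23]
4. n3.mk = false  [S₀.mk == true]
5. n4.lab = -3  [terminal]
6. n5.depth = 19  [terminal]
7. n3.acc = 2  [b.depth - 17]
8. n3.env = "wk"  ["wk"]
9. n3.fin = true  [b.depth == 19]
10. n6.ok = 9  [terminal]
11. n7.hot = false  [terminal]
12. n2.acc = 16  [h.ok + 7]
13. n2.env = "pwk"  ["p" ++ S₁.env]
14. n2.fin = false  [c.hot == true]
15. n8.ok = 4  [terminal]
16. n1.key = "pwky"  [S.env ++ "y"]
17. n1.lim = false  [S.fin == true]
18. n9.ok = 3  [terminal]
19. n10.lab = 7  [terminal]
20. n0.acc = 19  [h.ok + 16]
21. n0.env = "pwkyz"  [B.key ++ "z"]
22. n0.fin = true  [B.lim == false]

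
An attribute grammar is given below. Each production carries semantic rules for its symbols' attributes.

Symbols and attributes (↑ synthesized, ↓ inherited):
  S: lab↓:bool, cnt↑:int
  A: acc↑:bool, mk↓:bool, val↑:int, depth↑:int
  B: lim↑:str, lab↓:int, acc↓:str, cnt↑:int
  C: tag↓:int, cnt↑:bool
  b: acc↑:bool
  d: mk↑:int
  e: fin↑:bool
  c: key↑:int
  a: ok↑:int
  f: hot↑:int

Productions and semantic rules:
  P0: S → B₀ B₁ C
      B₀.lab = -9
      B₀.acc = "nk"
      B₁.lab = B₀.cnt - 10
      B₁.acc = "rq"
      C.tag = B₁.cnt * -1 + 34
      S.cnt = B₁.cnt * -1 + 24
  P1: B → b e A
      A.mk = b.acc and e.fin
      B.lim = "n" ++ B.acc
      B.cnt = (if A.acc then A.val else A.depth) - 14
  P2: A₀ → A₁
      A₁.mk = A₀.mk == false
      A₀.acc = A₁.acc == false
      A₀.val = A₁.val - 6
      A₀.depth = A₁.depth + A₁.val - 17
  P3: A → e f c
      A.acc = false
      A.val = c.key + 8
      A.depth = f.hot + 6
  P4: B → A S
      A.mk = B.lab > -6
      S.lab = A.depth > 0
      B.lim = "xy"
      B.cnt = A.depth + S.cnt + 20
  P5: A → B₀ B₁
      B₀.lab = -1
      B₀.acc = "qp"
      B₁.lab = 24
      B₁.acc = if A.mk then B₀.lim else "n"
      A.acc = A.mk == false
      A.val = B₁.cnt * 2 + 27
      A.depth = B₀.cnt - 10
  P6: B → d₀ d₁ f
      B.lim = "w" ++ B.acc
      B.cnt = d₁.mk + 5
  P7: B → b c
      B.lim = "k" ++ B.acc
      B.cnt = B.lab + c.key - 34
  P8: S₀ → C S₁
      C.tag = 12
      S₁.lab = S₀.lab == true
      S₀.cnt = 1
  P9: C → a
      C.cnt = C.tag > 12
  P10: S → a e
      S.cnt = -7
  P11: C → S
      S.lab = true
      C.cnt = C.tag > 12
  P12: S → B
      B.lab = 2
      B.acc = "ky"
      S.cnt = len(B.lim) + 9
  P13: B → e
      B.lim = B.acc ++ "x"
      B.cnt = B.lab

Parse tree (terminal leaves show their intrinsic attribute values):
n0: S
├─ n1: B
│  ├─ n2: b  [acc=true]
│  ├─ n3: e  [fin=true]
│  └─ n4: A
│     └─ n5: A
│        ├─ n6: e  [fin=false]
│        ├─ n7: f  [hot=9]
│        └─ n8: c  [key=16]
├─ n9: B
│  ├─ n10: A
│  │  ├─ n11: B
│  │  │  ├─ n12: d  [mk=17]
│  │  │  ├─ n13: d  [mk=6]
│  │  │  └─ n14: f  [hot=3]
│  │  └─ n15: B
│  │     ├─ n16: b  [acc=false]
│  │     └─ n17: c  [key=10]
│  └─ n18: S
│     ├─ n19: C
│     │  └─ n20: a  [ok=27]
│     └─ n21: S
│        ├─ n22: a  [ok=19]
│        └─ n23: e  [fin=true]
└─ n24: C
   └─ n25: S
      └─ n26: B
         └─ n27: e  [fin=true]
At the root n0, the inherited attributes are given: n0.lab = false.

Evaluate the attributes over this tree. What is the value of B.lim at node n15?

1. n0.lab = false  [given at root]
2. n1.lab = -9  [-9]
3. n1.acc = "nk"  ["nk"]
4. n2.acc = true  [terminal]
5. n3.fin = true  [terminal]
6. n4.mk = true  [b.acc and e.fin]
7. n5.mk = false  [A₀.mk == false]
8. n6.fin = false  [terminal]
9. n7.hot = 9  [terminal]
10. n8.key = 16  [terminal]
11. n5.acc = false  [false]
12. n5.val = 24  [c.key + 8]
13. n5.depth = 15  [f.hot + 6]
14. n4.acc = true  [A₁.acc == false]
15. n4.val = 18  [A₁.val - 6]
16. n4.depth = 22  [A₁.depth + A₁.val - 17]
17. n1.lim = "nnk"  ["n" ++ B.acc]
18. n1.cnt = 4  [(if A.acc then A.val else A.depth) - 14]
19. n9.lab = -6  [B₀.cnt - 10]
20. n9.acc = "rq"  ["rq"]
21. n10.mk = false  [B.lab > -6]
22. n11.lab = -1  [-1]
23. n11.acc = "qp"  ["qp"]
24. n12.mk = 17  [terminal]
25. n13.mk = 6  [terminal]
26. n14.hot = 3  [terminal]
27. n11.lim = "wqp"  ["w" ++ B.acc]
28. n11.cnt = 11  [d₁.mk + 5]
29. n15.lab = 24  [24]
30. n15.acc = "n"  [if A.mk then B₀.lim else "n"]
31. n16.acc = false  [terminal]
32. n17.key = 10  [terminal]
33. n15.lim = "kn"  ["k" ++ B.acc]
34. n15.cnt = 0  [B.lab + c.key - 34]
35. n10.acc = true  [A.mk == false]
36. n10.val = 27  [B₁.cnt * 2 + 27]
37. n10.depth = 1  [B₀.cnt - 10]
38. n18.lab = true  [A.depth > 0]
39. n19.tag = 12  [12]
40. n20.ok = 27  [terminal]
41. n19.cnt = false  [C.tag > 12]
42. n21.lab = true  [S₀.lab == true]
43. n22.ok = 19  [terminal]
44. n23.fin = true  [terminal]
45. n21.cnt = -7  [-7]
46. n18.cnt = 1  [1]
47. n9.lim = "xy"  ["xy"]
48. n9.cnt = 22  [A.depth + S.cnt + 20]
49. n24.tag = 12  [B₁.cnt * -1 + 34]
50. n25.lab = true  [true]
51. n26.lab = 2  [2]
52. n26.acc = "ky"  ["ky"]
53. n27.fin = true  [terminal]
54. n26.lim = "kyx"  [B.acc ++ "x"]
55. n26.cnt = 2  [B.lab]
56. n25.cnt = 12  [len(B.lim) + 9]
57. n24.cnt = false  [C.tag > 12]
58. n0.cnt = 2  [B₁.cnt * -1 + 24]

"kn"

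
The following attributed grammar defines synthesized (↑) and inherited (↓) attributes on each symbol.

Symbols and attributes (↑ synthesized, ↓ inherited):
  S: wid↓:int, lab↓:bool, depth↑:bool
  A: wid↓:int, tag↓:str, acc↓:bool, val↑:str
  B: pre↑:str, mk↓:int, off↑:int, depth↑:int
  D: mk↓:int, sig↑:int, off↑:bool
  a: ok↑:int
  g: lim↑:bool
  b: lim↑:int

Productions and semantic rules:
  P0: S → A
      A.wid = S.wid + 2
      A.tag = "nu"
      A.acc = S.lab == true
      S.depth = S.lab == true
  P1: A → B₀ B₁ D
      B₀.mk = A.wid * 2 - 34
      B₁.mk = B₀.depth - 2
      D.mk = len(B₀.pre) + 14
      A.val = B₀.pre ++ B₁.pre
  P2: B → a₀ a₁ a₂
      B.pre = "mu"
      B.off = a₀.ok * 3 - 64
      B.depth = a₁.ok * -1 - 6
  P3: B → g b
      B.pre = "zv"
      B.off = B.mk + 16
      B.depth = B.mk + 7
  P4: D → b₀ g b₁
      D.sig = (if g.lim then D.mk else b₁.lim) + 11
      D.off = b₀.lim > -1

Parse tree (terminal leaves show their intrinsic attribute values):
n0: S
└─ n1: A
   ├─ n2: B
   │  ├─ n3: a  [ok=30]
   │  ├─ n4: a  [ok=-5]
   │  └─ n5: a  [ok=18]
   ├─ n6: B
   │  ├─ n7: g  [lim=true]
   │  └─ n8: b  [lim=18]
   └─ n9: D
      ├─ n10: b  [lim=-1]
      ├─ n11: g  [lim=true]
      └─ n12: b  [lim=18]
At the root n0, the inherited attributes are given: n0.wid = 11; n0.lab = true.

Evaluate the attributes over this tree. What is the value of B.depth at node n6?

1. n0.wid = 11  [given at root]
2. n0.lab = true  [given at root]
3. n1.wid = 13  [S.wid + 2]
4. n1.tag = "nu"  ["nu"]
5. n1.acc = true  [S.lab == true]
6. n2.mk = -8  [A.wid * 2 - 34]
7. n3.ok = 30  [terminal]
8. n4.ok = -5  [terminal]
9. n5.ok = 18  [terminal]
10. n2.pre = "mu"  ["mu"]
11. n2.off = 26  [a₀.ok * 3 - 64]
12. n2.depth = -1  [a₁.ok * -1 - 6]
13. n6.mk = -3  [B₀.depth - 2]
14. n7.lim = true  [terminal]
15. n8.lim = 18  [terminal]
16. n6.pre = "zv"  ["zv"]
17. n6.off = 13  [B.mk + 16]
18. n6.depth = 4  [B.mk + 7]
19. n9.mk = 16  [len(B₀.pre) + 14]
20. n10.lim = -1  [terminal]
21. n11.lim = true  [terminal]
22. n12.lim = 18  [terminal]
23. n9.sig = 27  [(if g.lim then D.mk else b₁.lim) + 11]
24. n9.off = false  [b₀.lim > -1]
25. n1.val = "muzv"  [B₀.pre ++ B₁.pre]
26. n0.depth = true  [S.lab == true]

4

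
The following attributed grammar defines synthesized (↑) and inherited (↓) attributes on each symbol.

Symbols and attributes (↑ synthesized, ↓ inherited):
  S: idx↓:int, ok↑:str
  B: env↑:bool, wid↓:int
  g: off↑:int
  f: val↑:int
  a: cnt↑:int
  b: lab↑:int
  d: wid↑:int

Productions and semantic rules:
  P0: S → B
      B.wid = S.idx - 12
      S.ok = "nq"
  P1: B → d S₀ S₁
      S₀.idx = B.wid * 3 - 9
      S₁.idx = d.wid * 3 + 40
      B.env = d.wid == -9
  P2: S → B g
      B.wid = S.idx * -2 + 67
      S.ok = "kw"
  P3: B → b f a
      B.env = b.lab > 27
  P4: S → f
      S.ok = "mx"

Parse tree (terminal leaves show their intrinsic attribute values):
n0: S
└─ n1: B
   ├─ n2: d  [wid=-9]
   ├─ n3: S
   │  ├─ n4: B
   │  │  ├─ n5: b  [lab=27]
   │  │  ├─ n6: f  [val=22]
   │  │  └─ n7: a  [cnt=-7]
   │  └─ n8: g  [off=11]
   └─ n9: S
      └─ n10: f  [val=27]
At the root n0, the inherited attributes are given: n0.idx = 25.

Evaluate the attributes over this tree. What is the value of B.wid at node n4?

1. n0.idx = 25  [given at root]
2. n1.wid = 13  [S.idx - 12]
3. n2.wid = -9  [terminal]
4. n3.idx = 30  [B.wid * 3 - 9]
5. n4.wid = 7  [S.idx * -2 + 67]
6. n5.lab = 27  [terminal]
7. n6.val = 22  [terminal]
8. n7.cnt = -7  [terminal]
9. n4.env = false  [b.lab > 27]
10. n8.off = 11  [terminal]
11. n3.ok = "kw"  ["kw"]
12. n9.idx = 13  [d.wid * 3 + 40]
13. n10.val = 27  [terminal]
14. n9.ok = "mx"  ["mx"]
15. n1.env = true  [d.wid == -9]
16. n0.ok = "nq"  ["nq"]

7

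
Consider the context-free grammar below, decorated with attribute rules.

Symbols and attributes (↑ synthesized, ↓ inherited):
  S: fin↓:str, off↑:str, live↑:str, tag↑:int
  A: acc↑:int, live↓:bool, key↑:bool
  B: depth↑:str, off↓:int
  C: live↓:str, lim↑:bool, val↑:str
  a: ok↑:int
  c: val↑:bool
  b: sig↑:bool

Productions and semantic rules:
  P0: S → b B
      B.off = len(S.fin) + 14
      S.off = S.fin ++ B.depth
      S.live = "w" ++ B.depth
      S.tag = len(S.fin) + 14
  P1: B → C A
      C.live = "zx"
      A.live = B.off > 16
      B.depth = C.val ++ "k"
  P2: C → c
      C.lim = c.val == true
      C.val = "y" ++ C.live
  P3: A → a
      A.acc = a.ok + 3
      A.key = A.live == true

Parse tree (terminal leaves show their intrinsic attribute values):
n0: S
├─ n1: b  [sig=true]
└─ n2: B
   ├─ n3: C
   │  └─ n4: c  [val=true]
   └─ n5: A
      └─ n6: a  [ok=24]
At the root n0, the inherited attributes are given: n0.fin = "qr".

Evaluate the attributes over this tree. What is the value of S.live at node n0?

"wyzxk"

1. n0.fin = "qr"  [given at root]
2. n1.sig = true  [terminal]
3. n2.off = 16  [len(S.fin) + 14]
4. n3.live = "zx"  ["zx"]
5. n4.val = true  [terminal]
6. n3.lim = true  [c.val == true]
7. n3.val = "yzx"  ["y" ++ C.live]
8. n5.live = false  [B.off > 16]
9. n6.ok = 24  [terminal]
10. n5.acc = 27  [a.ok + 3]
11. n5.key = false  [A.live == true]
12. n2.depth = "yzxk"  [C.val ++ "k"]
13. n0.off = "qryzxk"  [S.fin ++ B.depth]
14. n0.live = "wyzxk"  ["w" ++ B.depth]
15. n0.tag = 16  [len(S.fin) + 14]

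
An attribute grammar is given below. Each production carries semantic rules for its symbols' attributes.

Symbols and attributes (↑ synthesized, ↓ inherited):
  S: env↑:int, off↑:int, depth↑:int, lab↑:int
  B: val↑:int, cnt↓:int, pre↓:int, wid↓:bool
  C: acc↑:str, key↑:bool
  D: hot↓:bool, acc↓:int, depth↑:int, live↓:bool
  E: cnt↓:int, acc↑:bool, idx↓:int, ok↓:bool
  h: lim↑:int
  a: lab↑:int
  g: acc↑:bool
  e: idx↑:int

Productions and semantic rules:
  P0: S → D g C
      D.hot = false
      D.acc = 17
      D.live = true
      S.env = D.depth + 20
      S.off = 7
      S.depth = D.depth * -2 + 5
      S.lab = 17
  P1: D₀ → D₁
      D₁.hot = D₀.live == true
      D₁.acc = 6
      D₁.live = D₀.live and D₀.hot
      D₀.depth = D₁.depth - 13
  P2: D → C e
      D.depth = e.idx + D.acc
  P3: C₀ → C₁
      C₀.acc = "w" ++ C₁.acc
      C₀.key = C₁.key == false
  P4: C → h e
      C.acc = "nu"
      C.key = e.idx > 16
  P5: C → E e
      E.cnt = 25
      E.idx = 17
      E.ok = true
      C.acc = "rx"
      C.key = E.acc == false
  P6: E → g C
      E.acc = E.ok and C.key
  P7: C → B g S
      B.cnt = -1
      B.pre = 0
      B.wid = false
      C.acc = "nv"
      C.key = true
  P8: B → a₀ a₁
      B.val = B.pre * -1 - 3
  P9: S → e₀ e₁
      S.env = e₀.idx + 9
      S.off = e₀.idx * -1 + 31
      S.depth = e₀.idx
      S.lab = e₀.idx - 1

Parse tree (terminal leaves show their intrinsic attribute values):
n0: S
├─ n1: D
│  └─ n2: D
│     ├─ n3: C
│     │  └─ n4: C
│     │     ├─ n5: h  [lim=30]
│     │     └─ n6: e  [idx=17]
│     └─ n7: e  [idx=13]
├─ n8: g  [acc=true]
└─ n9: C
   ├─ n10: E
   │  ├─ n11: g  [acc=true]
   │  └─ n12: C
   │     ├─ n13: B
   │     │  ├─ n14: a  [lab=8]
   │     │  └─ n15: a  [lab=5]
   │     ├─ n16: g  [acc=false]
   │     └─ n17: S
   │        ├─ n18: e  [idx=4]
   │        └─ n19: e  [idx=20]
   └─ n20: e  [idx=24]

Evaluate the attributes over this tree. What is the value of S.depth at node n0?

-7

1. n1.hot = false  [false]
2. n1.acc = 17  [17]
3. n1.live = true  [true]
4. n2.hot = true  [D₀.live == true]
5. n2.acc = 6  [6]
6. n2.live = false  [D₀.live and D₀.hot]
7. n5.lim = 30  [terminal]
8. n6.idx = 17  [terminal]
9. n4.acc = "nu"  ["nu"]
10. n4.key = true  [e.idx > 16]
11. n3.acc = "wnu"  ["w" ++ C₁.acc]
12. n3.key = false  [C₁.key == false]
13. n7.idx = 13  [terminal]
14. n2.depth = 19  [e.idx + D.acc]
15. n1.depth = 6  [D₁.depth - 13]
16. n8.acc = true  [terminal]
17. n10.cnt = 25  [25]
18. n10.idx = 17  [17]
19. n10.ok = true  [true]
20. n11.acc = true  [terminal]
21. n13.cnt = -1  [-1]
22. n13.pre = 0  [0]
23. n13.wid = false  [false]
24. n14.lab = 8  [terminal]
25. n15.lab = 5  [terminal]
26. n13.val = -3  [B.pre * -1 - 3]
27. n16.acc = false  [terminal]
28. n18.idx = 4  [terminal]
29. n19.idx = 20  [terminal]
30. n17.env = 13  [e₀.idx + 9]
31. n17.off = 27  [e₀.idx * -1 + 31]
32. n17.depth = 4  [e₀.idx]
33. n17.lab = 3  [e₀.idx - 1]
34. n12.acc = "nv"  ["nv"]
35. n12.key = true  [true]
36. n10.acc = true  [E.ok and C.key]
37. n20.idx = 24  [terminal]
38. n9.acc = "rx"  ["rx"]
39. n9.key = false  [E.acc == false]
40. n0.env = 26  [D.depth + 20]
41. n0.off = 7  [7]
42. n0.depth = -7  [D.depth * -2 + 5]
43. n0.lab = 17  [17]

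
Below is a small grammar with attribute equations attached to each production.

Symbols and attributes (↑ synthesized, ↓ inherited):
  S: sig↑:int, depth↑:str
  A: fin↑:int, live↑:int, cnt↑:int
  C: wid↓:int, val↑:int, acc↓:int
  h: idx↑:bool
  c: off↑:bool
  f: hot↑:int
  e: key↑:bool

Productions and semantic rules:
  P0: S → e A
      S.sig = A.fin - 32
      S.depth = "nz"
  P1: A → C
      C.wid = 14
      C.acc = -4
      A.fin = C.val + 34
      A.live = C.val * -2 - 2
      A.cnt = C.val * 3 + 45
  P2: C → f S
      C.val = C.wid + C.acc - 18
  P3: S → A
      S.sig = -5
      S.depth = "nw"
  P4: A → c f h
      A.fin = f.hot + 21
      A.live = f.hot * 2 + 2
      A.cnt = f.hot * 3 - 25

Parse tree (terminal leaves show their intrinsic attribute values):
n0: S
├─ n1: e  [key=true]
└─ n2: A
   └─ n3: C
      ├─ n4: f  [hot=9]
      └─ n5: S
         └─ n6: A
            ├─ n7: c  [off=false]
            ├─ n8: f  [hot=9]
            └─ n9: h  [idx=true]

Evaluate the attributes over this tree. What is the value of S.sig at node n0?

1. n1.key = true  [terminal]
2. n3.wid = 14  [14]
3. n3.acc = -4  [-4]
4. n4.hot = 9  [terminal]
5. n7.off = false  [terminal]
6. n8.hot = 9  [terminal]
7. n9.idx = true  [terminal]
8. n6.fin = 30  [f.hot + 21]
9. n6.live = 20  [f.hot * 2 + 2]
10. n6.cnt = 2  [f.hot * 3 - 25]
11. n5.sig = -5  [-5]
12. n5.depth = "nw"  ["nw"]
13. n3.val = -8  [C.wid + C.acc - 18]
14. n2.fin = 26  [C.val + 34]
15. n2.live = 14  [C.val * -2 - 2]
16. n2.cnt = 21  [C.val * 3 + 45]
17. n0.sig = -6  [A.fin - 32]
18. n0.depth = "nz"  ["nz"]

-6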